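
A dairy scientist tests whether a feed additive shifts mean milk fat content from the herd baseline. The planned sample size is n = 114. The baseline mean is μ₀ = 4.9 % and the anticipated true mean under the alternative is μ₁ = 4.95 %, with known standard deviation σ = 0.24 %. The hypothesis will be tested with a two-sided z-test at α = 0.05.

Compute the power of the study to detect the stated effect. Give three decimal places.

Power ≈ 0.604

Standardized effect: d = |μ₁ − μ₀| / σ = |4.95 − 4.9| / 0.24 = 0.2083
Noncentrality parameter: δ = d·√n = 0.2083 × √114 = 2.2244
Critical value for a two-sided test at α = 0.05: z_{α/2} = 1.960.
Power = Φ(δ − 1.960) + Φ(−δ − 1.960) = Φ(0.264) + Φ(-4.184) = 0.6043 + 0.0000 = 0.6043.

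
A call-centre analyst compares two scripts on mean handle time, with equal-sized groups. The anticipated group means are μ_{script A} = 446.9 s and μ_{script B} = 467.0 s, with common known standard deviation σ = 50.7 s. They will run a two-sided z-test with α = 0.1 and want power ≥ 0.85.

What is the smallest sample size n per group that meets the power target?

n = 92 per group

Standardized effect: d = |μ_{script A} − μ_{script B}| / σ = |446.9 − 467.0| / 50.7 = 0.3964
For power 0.85 need Φ(δ − z_{0.05}) = 0.85, so δ = z_{0.05} + z_{0.15} = 1.645 + 1.036 = 2.681.
(For δ > 0 the lower-tail rejection region contributes negligibly to power, so the one-term inversion is standard.)
δ = d·√(n/2) ⇒ n = 2(δ/d)² = 2 × (2.681 / 0.3964)² = 91.48.
Rounding up, n = 92 per group.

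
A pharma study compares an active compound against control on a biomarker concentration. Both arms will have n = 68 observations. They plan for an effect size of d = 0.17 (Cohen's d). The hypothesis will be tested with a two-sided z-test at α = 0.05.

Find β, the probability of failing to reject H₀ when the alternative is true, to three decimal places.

β ≈ 0.832

Noncentrality parameter: δ = d·√(n/2) = 0.17 × √(68/2) = 0.9913
Two-sided α = 0.05 → critical value z_{0.025} = 1.960.
Power = Φ(δ − 1.960) + Φ(−δ − 1.960) = Φ(-0.969) + Φ(-2.951) = 0.1663 + 0.0016 = 0.1679.
Type II error: β = 1 − power = 1 − 0.1679 = 0.8321.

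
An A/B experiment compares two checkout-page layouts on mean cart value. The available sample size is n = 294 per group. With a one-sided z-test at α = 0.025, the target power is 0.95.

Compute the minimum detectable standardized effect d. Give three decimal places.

d ≈ 0.297

Required noncentrality: δ = z_{0.025} + z_{0.05} = 1.960 + 1.645 = 3.605.
δ = d·√(n/2) ⇒ d = δ/√(n/2) = 3.605/√(294/2) = 0.2973.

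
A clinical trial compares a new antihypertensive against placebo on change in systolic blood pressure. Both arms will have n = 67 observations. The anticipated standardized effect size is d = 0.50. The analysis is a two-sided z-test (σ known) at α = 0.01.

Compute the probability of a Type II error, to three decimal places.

Noncentrality parameter: δ = d·√(n/2) = 0.50 × √(67/2) = 2.8940
Critical value for a two-sided test at α = 0.01: z_{α/2} = 2.576.
Power = Φ(δ − 2.576) + Φ(−δ − 2.576) = Φ(0.318) + Φ(-5.470) = 0.6248 + 0.0000 = 0.6248.
Type II error: β = 1 − power = 1 − 0.6248 = 0.3752.

β ≈ 0.375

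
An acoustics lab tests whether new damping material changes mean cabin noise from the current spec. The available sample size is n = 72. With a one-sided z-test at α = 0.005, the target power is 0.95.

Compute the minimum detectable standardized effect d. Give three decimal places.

Need Φ(δ − 2.576) = 0.95, so δ = 2.576 + 1.645 = 4.221.
δ = d·√n ⇒ d = δ/√n = 4.221/√72 = 0.4974.

d ≈ 0.497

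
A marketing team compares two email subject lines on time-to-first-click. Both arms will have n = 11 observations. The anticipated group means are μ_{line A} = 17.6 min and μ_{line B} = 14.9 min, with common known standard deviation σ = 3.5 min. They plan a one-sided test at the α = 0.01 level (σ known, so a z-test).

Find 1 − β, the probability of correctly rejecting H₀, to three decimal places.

Power ≈ 0.303

Standardized effect: d = |μ_{line A} − μ_{line B}| / σ = |17.6 − 14.9| / 3.5 = 0.7714
Noncentrality parameter: δ = d·√(n/2) = 0.7714 × √(11/2) = 1.8092
One-sided α = 0.01 → critical value z_{0.01} = 2.326.
Power = P(Z > 2.326 − δ) = Φ(-0.517) = 0.3025.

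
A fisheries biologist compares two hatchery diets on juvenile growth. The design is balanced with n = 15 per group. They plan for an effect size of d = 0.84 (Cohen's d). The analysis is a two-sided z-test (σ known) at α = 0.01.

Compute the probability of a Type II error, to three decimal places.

β ≈ 0.608

Noncentrality parameter: δ = d·√(n/2) = 0.84 × √(15/2) = 2.3004
Critical value for a two-sided test at α = 0.01: z_{α/2} = 2.576.
Power = Φ(δ − 2.576) + Φ(−δ − 2.576) = Φ(-0.275) + Φ(-4.876) = 0.3915 + 0.0000 = 0.3915.
Type II error: β = 1 − power = 1 − 0.3915 = 0.6085.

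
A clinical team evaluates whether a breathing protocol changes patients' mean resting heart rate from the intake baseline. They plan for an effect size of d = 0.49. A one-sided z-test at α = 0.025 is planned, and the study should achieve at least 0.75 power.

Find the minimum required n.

For power 0.75 need Φ(δ − z_{0.025}) = 0.75, so δ = z_{0.025} + z_{0.25} = 1.960 + 0.674 = 2.634.
δ = d·√n ⇒ n = (δ/d)² = (2.634 / 0.49)² = 28.91.
Rounding up, n = 29.

n = 29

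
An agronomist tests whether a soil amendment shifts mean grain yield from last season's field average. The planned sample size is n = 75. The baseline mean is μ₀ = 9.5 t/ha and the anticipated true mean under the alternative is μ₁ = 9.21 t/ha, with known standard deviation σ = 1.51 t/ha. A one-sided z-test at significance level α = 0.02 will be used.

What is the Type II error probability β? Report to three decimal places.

β ≈ 0.652

Standardized effect: d = |μ₁ − μ₀| / σ = |9.21 − 9.5| / 1.51 = 0.1921
Noncentrality parameter: δ = d·√n = 0.1921 × √75 = 1.6632
One-sided α = 0.02 → critical value z_{0.02} = 2.054.
Power = Φ(δ − 2.054) = Φ(-0.391) = 0.3481.
Type II error: β = 1 − power = 1 − 0.3481 = 0.6519.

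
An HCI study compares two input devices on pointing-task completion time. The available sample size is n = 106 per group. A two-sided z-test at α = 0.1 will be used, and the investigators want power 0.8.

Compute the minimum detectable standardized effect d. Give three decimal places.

d ≈ 0.342

Required noncentrality: δ = z_{0.05} + z_{0.20} = 1.645 + 0.842 = 2.486.
(The second rejection-region term Φ(−δ − z_{α/2}) is negligible and dropped.)
δ = d·√(n/2) ⇒ d = δ/√(n/2) = 2.486/√(106/2) = 0.3415.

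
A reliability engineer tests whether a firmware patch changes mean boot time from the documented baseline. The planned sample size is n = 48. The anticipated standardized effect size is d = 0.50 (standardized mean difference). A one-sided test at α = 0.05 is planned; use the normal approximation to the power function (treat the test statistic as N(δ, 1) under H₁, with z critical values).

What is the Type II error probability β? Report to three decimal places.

β ≈ 0.034

Noncentrality parameter: δ = d·√n = 0.50 × √48 = 3.4641
Critical value for a one-sided test at α = 0.05: z_α = 1.645.
Power = Φ(δ − 1.645) = Φ(1.819) = 0.9656.
Type II error: β = 1 − power = 1 − 0.9656 = 0.0344.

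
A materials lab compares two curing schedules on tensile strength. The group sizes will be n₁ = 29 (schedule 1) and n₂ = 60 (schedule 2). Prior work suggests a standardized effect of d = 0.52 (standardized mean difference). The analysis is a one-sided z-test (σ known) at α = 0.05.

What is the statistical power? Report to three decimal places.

Noncentrality parameter: δ = d / √(1/n₁ + 1/n₂) = 0.52 / √(1/29 + 1/60) = 2.2992
Critical value for a one-sided test at α = 0.05: z_α = 1.645.
Power = Φ(δ − 1.645) = Φ(0.654) = 0.7436.

Power ≈ 0.744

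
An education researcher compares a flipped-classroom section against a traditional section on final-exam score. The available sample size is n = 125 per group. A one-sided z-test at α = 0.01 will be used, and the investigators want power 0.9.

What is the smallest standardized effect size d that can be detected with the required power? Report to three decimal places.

Need Φ(δ − 2.326) = 0.9, so δ = 2.326 + 1.282 = 3.608.
δ = d·√(n/2) ⇒ d = δ/√(n/2) = 3.608/√(125/2) = 0.4564.

d ≈ 0.456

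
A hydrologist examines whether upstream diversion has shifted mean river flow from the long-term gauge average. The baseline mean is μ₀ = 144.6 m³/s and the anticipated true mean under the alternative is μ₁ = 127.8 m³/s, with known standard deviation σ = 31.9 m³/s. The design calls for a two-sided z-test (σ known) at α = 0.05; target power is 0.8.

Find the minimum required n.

n = 29

Standardized effect: d = |μ₁ − μ₀| / σ = |127.8 − 144.6| / 31.9 = 0.5266
Set Φ(δ − 1.960) = 0.8; then δ − 1.960 = Φ⁻¹(0.8) = 0.842, giving δ = 2.802.
(Ignoring the negligible lower-tail rejection probability gives the usual closed-form inversion.)
δ = d·√n ⇒ n = (δ/d)² = (2.802 / 0.5266)² = 28.30.
Rounding up, n = 29.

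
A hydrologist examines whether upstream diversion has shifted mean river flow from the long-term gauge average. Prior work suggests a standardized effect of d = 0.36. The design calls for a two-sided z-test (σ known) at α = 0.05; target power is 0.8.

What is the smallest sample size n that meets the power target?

For power 0.8 need Φ(δ − z_{0.025}) = 0.8, so δ = z_{0.025} + z_{0.20} = 1.960 + 0.842 = 2.802.
(For δ > 0 the lower-tail rejection region contributes negligibly to power, so the one-term inversion is standard.)
δ = d·√n ⇒ n = (δ/d)² = (2.802 / 0.36)² = 60.56.
Rounding up, n = 61.

n = 61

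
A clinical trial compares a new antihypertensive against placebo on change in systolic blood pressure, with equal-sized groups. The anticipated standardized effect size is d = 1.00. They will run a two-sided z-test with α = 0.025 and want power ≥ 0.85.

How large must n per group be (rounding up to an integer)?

n = 22 per group

For power 0.85 need Φ(δ − z_{0.0125}) = 0.85, so δ = z_{0.0125} + z_{0.15} = 2.241 + 1.036 = 3.278.
(Ignoring the negligible lower-tail rejection probability gives the usual closed-form inversion.)
δ = d·√(n/2) ⇒ n = 2(δ/d)² = 2 × (3.278 / 1.00)² = 21.49.
Round up to the next whole unit.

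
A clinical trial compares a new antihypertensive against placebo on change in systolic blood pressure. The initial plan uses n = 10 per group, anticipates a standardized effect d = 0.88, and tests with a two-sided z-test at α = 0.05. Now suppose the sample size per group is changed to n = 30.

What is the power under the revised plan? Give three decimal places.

Power ≈ 0.926

With n = 30 per group: δ = d·√(n/2) = 0.88 × √(30/2) = 3.4082. Critical value z_{0.025} = 1.960.
Revised power = Φ(δ − 1.960) + Φ(−δ − 1.960) = Φ(1.448) + Φ(-5.368) = 0.9262 + 0.0000 = 0.9262.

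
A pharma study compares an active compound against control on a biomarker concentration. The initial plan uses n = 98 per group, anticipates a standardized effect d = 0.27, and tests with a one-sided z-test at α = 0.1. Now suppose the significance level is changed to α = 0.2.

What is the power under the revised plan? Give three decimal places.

Power ≈ 0.853

δ = d·√(n/2) = 0.27 × √(98/2) = 1.8900 (unchanged). New critical value: z_{0.2} = 0.842.
Revised power = P(Z > 0.842 − δ) = Φ(1.048) = 0.8528.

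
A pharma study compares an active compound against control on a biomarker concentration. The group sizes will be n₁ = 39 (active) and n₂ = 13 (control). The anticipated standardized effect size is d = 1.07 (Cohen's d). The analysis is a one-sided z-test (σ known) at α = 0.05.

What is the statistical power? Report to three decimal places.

Noncentrality parameter: δ = d / √(1/n₁ + 1/n₂) = 1.07 / √(1/39 + 1/13) = 3.3411
One-sided α = 0.05 → critical value z_{0.05} = 1.645.
Power = P(Z > 1.645 − δ) = Φ(1.696) = 0.9551.

Power ≈ 0.955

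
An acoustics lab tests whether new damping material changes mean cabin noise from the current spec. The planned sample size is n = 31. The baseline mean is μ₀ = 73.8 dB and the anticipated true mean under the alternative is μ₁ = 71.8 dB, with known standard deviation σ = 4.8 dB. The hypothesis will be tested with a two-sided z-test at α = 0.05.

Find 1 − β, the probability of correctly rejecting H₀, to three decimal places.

Standardized effect: d = |μ₁ − μ₀| / σ = |71.8 − 73.8| / 4.8 = 0.4167
Noncentrality parameter: δ = d·√n = 0.4167 × √31 = 2.3199
Critical value for a two-sided test at α = 0.05: z_{α/2} = 1.960.
Power = Φ(δ − 1.960) + Φ(−δ − 1.960) = Φ(0.360) + Φ(-4.280) = 0.6406 + 0.0000 = 0.6406.

Power ≈ 0.641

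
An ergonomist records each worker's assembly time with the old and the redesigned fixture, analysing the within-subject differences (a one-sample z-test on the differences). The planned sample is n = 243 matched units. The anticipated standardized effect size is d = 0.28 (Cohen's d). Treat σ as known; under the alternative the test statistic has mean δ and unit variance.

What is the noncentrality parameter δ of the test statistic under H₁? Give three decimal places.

δ ≈ 4.365

The noncentrality parameter scales effect size by the design's sample-size factor: δ = d·√n = 0.28 × √243 = 4.3648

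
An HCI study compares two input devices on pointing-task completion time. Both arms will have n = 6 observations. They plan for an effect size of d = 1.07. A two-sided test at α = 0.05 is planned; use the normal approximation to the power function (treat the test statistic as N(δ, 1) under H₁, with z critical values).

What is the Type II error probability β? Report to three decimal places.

Noncentrality parameter: δ = d·√(n/2) = 1.07 × √(6/2) = 1.8533
Critical value for a two-sided test at α = 0.05: z_{α/2} = 1.960.
Power = Φ(δ − 1.960) + Φ(−δ − 1.960) = Φ(-0.107) + Φ(-3.813) = 0.4575 + 0.0001 = 0.4576.
Type II error: β = 1 − power = 1 − 0.4576 = 0.5424.

β ≈ 0.542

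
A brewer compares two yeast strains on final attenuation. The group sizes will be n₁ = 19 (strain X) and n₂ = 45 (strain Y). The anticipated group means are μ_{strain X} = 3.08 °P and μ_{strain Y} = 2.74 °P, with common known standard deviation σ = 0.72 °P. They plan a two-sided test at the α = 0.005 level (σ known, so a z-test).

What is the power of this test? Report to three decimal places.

Standardized effect: d = |μ_{strain X} − μ_{strain Y}| / σ = |3.08 − 2.74| / 0.72 = 0.4722
Noncentrality parameter: λ = d / √(1/n₁ + 1/n₂) = 0.4722 / √(1/19 + 1/45) = 1.7260
Two-sided α = 0.005 → critical value z_{0.0025} = 2.807.
Power = Φ(λ − 2.807) + Φ(−λ − 2.807) = Φ(-1.081) + Φ(-4.533) = 0.1398 + 0.0000 = 0.1398.

Power ≈ 0.140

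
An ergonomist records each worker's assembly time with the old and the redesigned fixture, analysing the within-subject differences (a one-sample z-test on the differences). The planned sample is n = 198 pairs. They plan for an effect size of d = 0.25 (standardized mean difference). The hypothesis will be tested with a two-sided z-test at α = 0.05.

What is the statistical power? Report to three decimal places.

Noncentrality parameter: δ = d·√n = 0.25 × √198 = 3.5178
Two-sided α = 0.05 → critical value z_{0.025} = 1.960.
Power = Φ(δ − 1.960) + Φ(−δ − 1.960) = Φ(1.558) + Φ(-5.478) = 0.9404 + 0.0000 = 0.9404.

Power ≈ 0.940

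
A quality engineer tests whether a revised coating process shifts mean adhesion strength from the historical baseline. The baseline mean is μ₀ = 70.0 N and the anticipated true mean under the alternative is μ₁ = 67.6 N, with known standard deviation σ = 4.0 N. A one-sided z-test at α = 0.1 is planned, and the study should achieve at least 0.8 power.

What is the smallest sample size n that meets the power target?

Standardized effect: d = |μ₁ − μ₀| / σ = |67.6 − 70.0| / 4.0 = 0.6000
For power 0.8 need Φ(δ − z_{0.1}) = 0.8, so δ = z_{0.1} + z_{0.20} = 1.282 + 0.842 = 2.123.
δ = d·√n ⇒ n = (δ/d)² = (2.123 / 0.6000)² = 12.52.
Round up to the next whole unit.

n = 13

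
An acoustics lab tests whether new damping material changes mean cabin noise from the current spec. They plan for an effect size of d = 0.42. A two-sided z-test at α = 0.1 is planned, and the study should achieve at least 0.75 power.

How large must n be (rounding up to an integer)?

For power 0.75 need Φ(δ − z_{0.05}) = 0.75, so δ = z_{0.05} + z_{0.25} = 1.645 + 0.674 = 2.319.
(Ignoring the negligible lower-tail rejection probability gives the usual closed-form inversion.)
δ = d·√n ⇒ n = (δ/d)² = (2.319 / 0.42)² = 30.50.
Rounding up, n = 31.

n = 31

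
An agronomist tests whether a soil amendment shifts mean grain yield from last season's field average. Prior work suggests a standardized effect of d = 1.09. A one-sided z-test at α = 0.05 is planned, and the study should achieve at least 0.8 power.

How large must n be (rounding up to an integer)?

n = 6

For power 0.8 need Φ(δ − z_{0.05}) = 0.8, so δ = z_{0.05} + z_{0.20} = 1.645 + 0.842 = 2.486.
δ = d·√n ⇒ n = (δ/d)² = (2.486 / 1.09)² = 5.20.
Round up to the next whole unit.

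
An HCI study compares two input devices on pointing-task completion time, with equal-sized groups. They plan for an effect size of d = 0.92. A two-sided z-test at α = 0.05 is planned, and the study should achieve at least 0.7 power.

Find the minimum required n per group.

n = 15 per group

Set Φ(δ − 1.960) = 0.7; then δ − 1.960 = Φ⁻¹(0.7) = 0.524, giving δ = 2.484.
(Ignoring the negligible lower-tail rejection probability gives the usual closed-form inversion.)
δ = d·√(n/2) ⇒ n = 2(δ/d)² = 2 × (2.484 / 0.92)² = 14.58.
Rounding up, n = 15 per group.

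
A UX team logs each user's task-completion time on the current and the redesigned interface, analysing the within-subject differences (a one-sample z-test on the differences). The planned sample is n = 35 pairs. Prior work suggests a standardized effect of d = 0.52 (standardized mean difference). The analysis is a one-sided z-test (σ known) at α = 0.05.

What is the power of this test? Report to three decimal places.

Noncentrality parameter: δ = d·√n = 0.52 × √35 = 3.0764
One-sided α = 0.05 → critical value z_{0.05} = 1.645.
Power = Φ(δ − 1.645) = Φ(1.432) = 0.9239.

Power ≈ 0.924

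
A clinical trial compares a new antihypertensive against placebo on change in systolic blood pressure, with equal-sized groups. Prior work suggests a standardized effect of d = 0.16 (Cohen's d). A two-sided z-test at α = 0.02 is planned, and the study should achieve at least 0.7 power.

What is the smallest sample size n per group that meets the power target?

For power 0.7 need Φ(δ − z_{0.01}) = 0.7, so δ = z_{0.01} + z_{0.30} = 2.326 + 0.524 = 2.851.
(For δ > 0 the lower-tail rejection region contributes negligibly to power, so the one-term inversion is standard.)
δ = d·√(n/2) ⇒ n = 2(δ/d)² = 2 × (2.851 / 0.16)² = 634.90.
Round up to the next whole unit.

n = 635 per group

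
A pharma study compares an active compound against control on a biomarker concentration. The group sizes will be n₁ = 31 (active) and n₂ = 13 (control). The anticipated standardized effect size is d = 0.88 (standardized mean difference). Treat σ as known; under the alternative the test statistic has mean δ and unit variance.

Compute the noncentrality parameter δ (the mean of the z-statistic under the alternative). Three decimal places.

The noncentrality parameter scales effect size by the design's sample-size factor: δ = d / √(1/n₁ + 1/n₂) = 0.88 / √(1/31 + 1/13) = 2.6632

δ ≈ 2.663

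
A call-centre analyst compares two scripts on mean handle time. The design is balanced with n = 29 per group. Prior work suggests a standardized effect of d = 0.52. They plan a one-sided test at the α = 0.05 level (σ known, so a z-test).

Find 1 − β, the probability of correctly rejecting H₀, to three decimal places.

Power ≈ 0.631

Noncentrality parameter: δ = d·√(n/2) = 0.52 × √(29/2) = 1.9801
Critical value for a one-sided test at α = 0.05: z_α = 1.645.
Power = P(Z > 1.645 − δ) = Φ(0.335) = 0.6313.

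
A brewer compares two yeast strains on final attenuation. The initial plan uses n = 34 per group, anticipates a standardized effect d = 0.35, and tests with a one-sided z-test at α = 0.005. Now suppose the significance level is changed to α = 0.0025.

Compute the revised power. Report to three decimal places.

δ = d·√(n/2) = 0.35 × √(34/2) = 1.4431 (unchanged). New critical value: z_{0.0025} = 2.807.
Revised power = Φ(δ − 2.807) = Φ(-1.364) = 0.0863.

Power ≈ 0.086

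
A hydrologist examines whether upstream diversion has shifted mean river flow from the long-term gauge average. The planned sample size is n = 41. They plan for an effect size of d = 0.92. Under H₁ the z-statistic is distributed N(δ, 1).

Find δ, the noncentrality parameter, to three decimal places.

δ ≈ 5.891

The noncentrality parameter scales effect size by the design's sample-size factor: δ = d·√n = 0.92 × √41 = 5.8909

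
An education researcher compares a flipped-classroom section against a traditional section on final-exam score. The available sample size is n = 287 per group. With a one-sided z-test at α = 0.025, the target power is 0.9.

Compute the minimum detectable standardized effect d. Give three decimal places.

Need Φ(δ − 1.960) = 0.9, so δ = 1.960 + 1.282 = 3.242.
δ = d·√(n/2) ⇒ d = δ/√(n/2) = 3.242/√(287/2) = 0.2706.

d ≈ 0.271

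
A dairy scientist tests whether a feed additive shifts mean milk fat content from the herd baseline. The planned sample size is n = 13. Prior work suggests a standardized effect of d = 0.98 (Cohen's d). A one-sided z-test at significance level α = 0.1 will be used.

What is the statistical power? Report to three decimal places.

Power ≈ 0.988

Noncentrality parameter: δ = d·√n = 0.98 × √13 = 3.5334
Critical value for a one-sided test at α = 0.1: z_α = 1.282.
Power = P(Z > 1.282 − δ) = Φ(2.252) = 0.9878.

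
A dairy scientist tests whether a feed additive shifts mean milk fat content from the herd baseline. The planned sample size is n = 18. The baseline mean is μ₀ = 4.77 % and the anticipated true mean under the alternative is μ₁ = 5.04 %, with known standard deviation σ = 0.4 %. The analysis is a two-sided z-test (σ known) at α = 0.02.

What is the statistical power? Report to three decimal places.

Standardized effect: d = |μ₁ − μ₀| / σ = |5.04 − 4.77| / 0.4 = 0.6750
Noncentrality parameter: λ = d·√n = 0.6750 × √18 = 2.8638
Critical value for a two-sided test at α = 0.02: z_{α/2} = 2.326.
Power = Φ(λ − 2.326) + Φ(−λ − 2.326) = Φ(0.537) + Φ(-5.190) = 0.7045 + 0.0000 = 0.7045.

Power ≈ 0.705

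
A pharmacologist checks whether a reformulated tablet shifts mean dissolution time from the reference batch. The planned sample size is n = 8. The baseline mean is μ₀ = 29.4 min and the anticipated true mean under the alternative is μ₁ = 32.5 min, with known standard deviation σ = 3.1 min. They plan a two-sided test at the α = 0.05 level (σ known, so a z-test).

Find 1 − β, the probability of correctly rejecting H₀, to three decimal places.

Standardized effect: d = |μ₁ − μ₀| / σ = |32.5 − 29.4| / 3.1 = 1.0000
Noncentrality parameter: δ = d·√n = 1.0000 × √8 = 2.8284
Critical value for a two-sided test at α = 0.05: z_{α/2} = 1.960.
Power = Φ(δ − 1.960) + Φ(−δ − 1.960) = Φ(0.868) + Φ(-4.788) = 0.8074 + 0.0000 = 0.8074.

Power ≈ 0.807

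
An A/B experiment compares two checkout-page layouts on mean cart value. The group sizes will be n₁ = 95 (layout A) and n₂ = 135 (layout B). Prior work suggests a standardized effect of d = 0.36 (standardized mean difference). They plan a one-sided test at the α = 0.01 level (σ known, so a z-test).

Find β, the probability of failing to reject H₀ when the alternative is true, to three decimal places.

Noncentrality parameter: δ = d / √(1/n₁ + 1/n₂) = 0.36 / √(1/95 + 1/135) = 2.6882
One-sided α = 0.01 → critical value z_{0.01} = 2.326.
Power = P(Z > 2.326 − δ) = Φ(0.362) = 0.6413.
Type II error: β = 1 − power = 1 − 0.6413 = 0.3587.

β ≈ 0.359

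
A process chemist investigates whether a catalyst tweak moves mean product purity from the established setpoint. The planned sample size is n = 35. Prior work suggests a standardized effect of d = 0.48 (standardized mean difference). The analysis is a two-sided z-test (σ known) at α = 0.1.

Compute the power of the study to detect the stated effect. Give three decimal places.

Noncentrality parameter: δ = d·√n = 0.48 × √35 = 2.8397
Two-sided α = 0.1 → critical value z_{0.05} = 1.645.
Power = Φ(δ − 1.645) + Φ(−δ − 1.645) = Φ(1.195) + Φ(-4.485) = 0.8839 + 0.0000 = 0.8839.

Power ≈ 0.884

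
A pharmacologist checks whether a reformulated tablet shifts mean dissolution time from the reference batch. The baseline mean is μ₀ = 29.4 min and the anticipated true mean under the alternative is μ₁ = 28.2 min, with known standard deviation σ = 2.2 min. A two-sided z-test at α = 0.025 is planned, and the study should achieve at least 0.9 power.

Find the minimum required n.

n = 42

Standardized effect: d = |μ₁ − μ₀| / σ = |28.2 − 29.4| / 2.2 = 0.5455
For power 0.9 need Φ(δ − z_{0.0125}) = 0.9, so δ = z_{0.0125} + z_{0.10} = 2.241 + 1.282 = 3.523.
(The Φ(−δ − z_{α/2}) term is vanishingly small for δ > 0 and is dropped in the standard sample-size formula.)
δ = d·√n ⇒ n = (δ/d)² = (3.523 / 0.5455)² = 41.72.
Rounding up, n = 42.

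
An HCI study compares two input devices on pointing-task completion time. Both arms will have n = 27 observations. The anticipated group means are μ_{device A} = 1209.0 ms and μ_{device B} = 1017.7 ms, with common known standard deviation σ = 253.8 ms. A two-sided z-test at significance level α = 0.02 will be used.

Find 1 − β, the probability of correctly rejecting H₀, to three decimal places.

Power ≈ 0.671

Standardized effect: d = |μ_{device A} − μ_{device B}| / σ = |1209.0 − 1017.7| / 253.8 = 0.7537
Noncentrality parameter: λ = d·√(n/2) = 0.7537 × √(27/2) = 2.7694
Two-sided α = 0.02 → critical value z_{0.01} = 2.326.
Power = Φ(λ − 2.326) + Φ(−λ − 2.326) = Φ(0.443) + Φ(-5.096) = 0.6711 + 0.0000 = 0.6711.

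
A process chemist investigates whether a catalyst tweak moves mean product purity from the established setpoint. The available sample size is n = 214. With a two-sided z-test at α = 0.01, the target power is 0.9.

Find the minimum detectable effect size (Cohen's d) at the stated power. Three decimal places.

d ≈ 0.264

Required noncentrality: δ = z_{0.005} + z_{0.10} = 2.576 + 1.282 = 3.857.
(Lower-tail contribution to power is negligible for δ > 0.)
δ = d·√n ⇒ d = δ/√n = 3.857/√214 = 0.2637.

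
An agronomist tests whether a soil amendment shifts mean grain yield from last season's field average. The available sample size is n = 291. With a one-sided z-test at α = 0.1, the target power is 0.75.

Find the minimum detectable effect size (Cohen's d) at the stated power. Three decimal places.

Need Φ(δ − 1.282) = 0.75, so δ = 1.282 + 0.674 = 1.956.
δ = d·√n ⇒ d = δ/√n = 1.956/√291 = 0.1147.

d ≈ 0.115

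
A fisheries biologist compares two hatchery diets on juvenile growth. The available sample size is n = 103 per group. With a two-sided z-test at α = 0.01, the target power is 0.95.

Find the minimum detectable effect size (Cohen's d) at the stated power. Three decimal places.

Need Φ(δ − 2.576) = 0.95, so δ = 2.576 + 1.645 = 4.221.
(The second rejection-region term Φ(−δ − z_{α/2}) is negligible and dropped.)
δ = d·√(n/2) ⇒ d = δ/√(n/2) = 4.221/√(103/2) = 0.5881.

d ≈ 0.588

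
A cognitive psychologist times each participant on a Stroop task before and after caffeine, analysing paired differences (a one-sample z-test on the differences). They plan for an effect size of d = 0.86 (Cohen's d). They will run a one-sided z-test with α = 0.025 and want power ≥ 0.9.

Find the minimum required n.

For power 0.9 need Φ(δ − z_{0.025}) = 0.9, so δ = z_{0.025} + z_{0.10} = 1.960 + 1.282 = 3.242.
δ = d·√n ⇒ n = (δ/d)² = (3.242 / 0.86)² = 14.21.
Rounding up, n = 15.

n = 15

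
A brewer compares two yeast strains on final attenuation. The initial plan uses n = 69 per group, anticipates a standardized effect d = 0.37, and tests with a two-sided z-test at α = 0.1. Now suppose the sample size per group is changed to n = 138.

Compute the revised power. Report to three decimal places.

With n = 138 per group: δ = d·√(n/2) = 0.37 × √(138/2) = 3.0735. Critical value z_{0.05} = 1.645.
Revised power = Φ(δ − 1.645) + Φ(−δ − 1.645) = Φ(1.429) + Φ(-4.718) = 0.9234 + 0.0000 = 0.9234.

Power ≈ 0.923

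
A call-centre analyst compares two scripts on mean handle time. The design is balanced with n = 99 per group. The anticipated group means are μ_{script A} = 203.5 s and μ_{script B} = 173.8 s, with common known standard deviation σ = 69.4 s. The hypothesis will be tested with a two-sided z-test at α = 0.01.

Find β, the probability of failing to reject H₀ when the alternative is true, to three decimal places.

Standardized effect: d = |μ_{script A} − μ_{script B}| / σ = |203.5 − 173.8| / 69.4 = 0.4280
Noncentrality parameter: δ = d·√(n/2) = 0.4280 × √(99/2) = 3.0109
Two-sided α = 0.01 → critical value z_{0.005} = 2.576.
Power = Φ(δ − 2.576) + Φ(−δ − 2.576) = Φ(0.435) + Φ(-5.587) = 0.6683 + 0.0000 = 0.6683.
Type II error: β = 1 − power = 1 − 0.6683 = 0.3317.

β ≈ 0.332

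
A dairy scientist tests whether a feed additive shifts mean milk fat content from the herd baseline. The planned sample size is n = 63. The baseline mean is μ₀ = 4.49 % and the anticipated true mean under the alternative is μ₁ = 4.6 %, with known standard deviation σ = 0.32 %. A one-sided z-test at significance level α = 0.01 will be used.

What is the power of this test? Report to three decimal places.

Power ≈ 0.656

Standardized effect: d = |μ₁ − μ₀| / σ = |4.6 − 4.49| / 0.32 = 0.3438
Noncentrality parameter: λ = d·√n = 0.3438 × √63 = 2.7284
Critical value for a one-sided test at α = 0.01: z_α = 2.326.
Power = Φ(λ − 2.326) = Φ(0.402) = 0.6562.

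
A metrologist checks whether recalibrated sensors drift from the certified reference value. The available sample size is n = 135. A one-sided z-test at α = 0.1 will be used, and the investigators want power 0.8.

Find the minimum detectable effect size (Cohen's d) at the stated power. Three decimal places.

Required noncentrality: δ = z_{0.1} + z_{0.20} = 1.282 + 0.842 = 2.123.
δ = d·√n ⇒ d = δ/√n = 2.123/√135 = 0.1827.

d ≈ 0.183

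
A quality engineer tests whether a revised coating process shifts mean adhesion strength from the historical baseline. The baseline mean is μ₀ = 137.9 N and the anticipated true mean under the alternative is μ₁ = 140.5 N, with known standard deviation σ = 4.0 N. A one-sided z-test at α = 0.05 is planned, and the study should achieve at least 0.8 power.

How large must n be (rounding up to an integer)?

Standardized effect: d = |μ₁ − μ₀| / σ = |140.5 − 137.9| / 4.0 = 0.6500
For power 0.8 need Φ(δ − z_{0.05}) = 0.8, so δ = z_{0.05} + z_{0.20} = 1.645 + 0.842 = 2.486.
δ = d·√n ⇒ n = (δ/d)² = (2.486 / 0.6500)² = 14.63.
Round up to the next whole unit.

n = 15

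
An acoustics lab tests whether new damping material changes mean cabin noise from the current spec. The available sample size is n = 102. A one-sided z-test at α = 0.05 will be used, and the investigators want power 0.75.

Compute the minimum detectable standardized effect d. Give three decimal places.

d ≈ 0.230

Required noncentrality: δ = z_{0.05} + z_{0.25} = 1.645 + 0.674 = 2.319.
δ = d·√n ⇒ d = δ/√n = 2.319/√102 = 0.2296.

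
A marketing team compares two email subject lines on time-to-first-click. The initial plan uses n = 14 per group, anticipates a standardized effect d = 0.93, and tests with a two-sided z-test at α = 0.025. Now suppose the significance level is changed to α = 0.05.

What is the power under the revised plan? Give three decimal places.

Power ≈ 0.692

δ = d·√(n/2) = 0.93 × √(14/2) = 2.4605 (unchanged). New critical value: z_{0.025} = 1.960.
Revised power = Φ(δ − 1.960) + Φ(−δ − 1.960) = Φ(0.501) + Φ(-4.421) = 0.6917 + 0.0000 = 0.6917.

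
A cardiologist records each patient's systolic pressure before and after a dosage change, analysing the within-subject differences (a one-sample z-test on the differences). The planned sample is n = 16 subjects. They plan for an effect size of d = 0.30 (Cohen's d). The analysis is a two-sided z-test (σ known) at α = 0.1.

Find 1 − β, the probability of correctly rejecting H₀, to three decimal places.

Noncentrality parameter: δ = d·√n = 0.30 × √16 = 1.2000
Two-sided α = 0.1 → critical value z_{0.05} = 1.645.
Power = Φ(δ − 1.645) + Φ(−δ − 1.645) = Φ(-0.445) + Φ(-2.845) = 0.3282 + 0.0022 = 0.3304.

Power ≈ 0.330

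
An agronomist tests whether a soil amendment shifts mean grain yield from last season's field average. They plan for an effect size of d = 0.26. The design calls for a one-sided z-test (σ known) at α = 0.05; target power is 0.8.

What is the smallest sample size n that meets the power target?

Set Φ(δ − 1.645) = 0.8; then δ − 1.645 = Φ⁻¹(0.8) = 0.842, giving δ = 2.486.
δ = d·√n ⇒ n = (δ/d)² = (2.486 / 0.26)² = 91.46.
Rounding up, n = 92.

n = 92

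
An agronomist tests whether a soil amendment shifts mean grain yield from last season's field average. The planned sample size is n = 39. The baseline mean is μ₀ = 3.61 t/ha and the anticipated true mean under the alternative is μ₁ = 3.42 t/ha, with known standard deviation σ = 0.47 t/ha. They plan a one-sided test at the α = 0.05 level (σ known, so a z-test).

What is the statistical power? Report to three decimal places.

Standardized effect: d = |μ₁ − μ₀| / σ = |3.42 − 3.61| / 0.47 = 0.4043
Noncentrality parameter: δ = d·√n = 0.4043 × √39 = 2.5246
Critical value for a one-sided test at α = 0.05: z_α = 1.645.
Power = Φ(δ − 1.645) = Φ(0.880) = 0.8105.

Power ≈ 0.810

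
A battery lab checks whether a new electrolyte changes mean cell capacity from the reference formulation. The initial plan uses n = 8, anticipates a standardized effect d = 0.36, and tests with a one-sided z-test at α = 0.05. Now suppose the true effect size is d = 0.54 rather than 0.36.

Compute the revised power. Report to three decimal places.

With d = 0.54: δ = d·√n = 0.54 × √8 = 1.5274. Critical value z_{0.05} = 1.645.
Revised power = P(Z > 1.645 − δ) = Φ(-0.118) = 0.4532.

Power ≈ 0.453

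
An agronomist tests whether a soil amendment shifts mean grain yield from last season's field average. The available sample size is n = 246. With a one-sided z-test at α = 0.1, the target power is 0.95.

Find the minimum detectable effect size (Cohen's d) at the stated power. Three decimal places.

Need Φ(δ − 1.282) = 0.95, so δ = 1.282 + 1.645 = 2.926.
δ = d·√n ⇒ d = δ/√n = 2.926/√246 = 0.1866.

d ≈ 0.187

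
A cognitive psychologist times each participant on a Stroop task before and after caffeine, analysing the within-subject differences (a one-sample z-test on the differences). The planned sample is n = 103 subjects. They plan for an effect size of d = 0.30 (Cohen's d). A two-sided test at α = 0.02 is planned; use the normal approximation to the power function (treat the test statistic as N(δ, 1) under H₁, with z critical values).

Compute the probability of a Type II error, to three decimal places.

β ≈ 0.236

Noncentrality parameter: δ = d·√n = 0.30 × √103 = 3.0447
Critical value for a two-sided test at α = 0.02: z_{α/2} = 2.326.
Power = Φ(δ − 2.326) + Φ(−δ − 2.326) = Φ(0.718) + Φ(-5.371) = 0.7637 + 0.0000 = 0.7637.
Type II error: β = 1 − power = 1 − 0.7637 = 0.2363.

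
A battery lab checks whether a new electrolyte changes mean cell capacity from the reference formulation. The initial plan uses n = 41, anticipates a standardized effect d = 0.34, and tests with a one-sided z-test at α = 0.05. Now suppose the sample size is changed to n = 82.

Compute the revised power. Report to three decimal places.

With n = 82: δ = d·√n = 0.34 × √82 = 3.0788. Critical value z_{0.05} = 1.645.
Revised power = Φ(δ − 1.645) = Φ(1.434) = 0.9242.

Power ≈ 0.924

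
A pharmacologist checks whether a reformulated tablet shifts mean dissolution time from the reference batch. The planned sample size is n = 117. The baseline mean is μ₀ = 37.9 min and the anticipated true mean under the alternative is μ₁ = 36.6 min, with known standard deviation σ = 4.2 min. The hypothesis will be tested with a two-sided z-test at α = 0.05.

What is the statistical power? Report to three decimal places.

Power ≈ 0.917

Standardized effect: d = |μ₁ − μ₀| / σ = |36.6 − 37.9| / 4.2 = 0.3095
Noncentrality parameter: δ = d·√n = 0.3095 × √117 = 3.3480
Two-sided α = 0.05 → critical value z_{0.025} = 1.960.
Power = Φ(δ − 1.960) + Φ(−δ − 1.960) = Φ(1.388) + Φ(-5.308) = 0.9174 + 0.0000 = 0.9174.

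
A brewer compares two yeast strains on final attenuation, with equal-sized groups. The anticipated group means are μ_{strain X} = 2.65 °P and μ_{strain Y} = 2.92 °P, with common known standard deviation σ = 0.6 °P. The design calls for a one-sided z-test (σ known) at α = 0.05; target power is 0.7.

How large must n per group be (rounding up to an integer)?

n = 47 per group

Standardized effect: d = |μ_{strain X} − μ_{strain Y}| / σ = |2.65 − 2.92| / 0.6 = 0.4500
For power 0.7 need Φ(δ − z_{0.05}) = 0.7, so δ = z_{0.05} + z_{0.30} = 1.645 + 0.524 = 2.169.
δ = d·√(n/2) ⇒ n = 2(δ/d)² = 2 × (2.169 / 0.4500)² = 46.48.
Round up to the next whole unit.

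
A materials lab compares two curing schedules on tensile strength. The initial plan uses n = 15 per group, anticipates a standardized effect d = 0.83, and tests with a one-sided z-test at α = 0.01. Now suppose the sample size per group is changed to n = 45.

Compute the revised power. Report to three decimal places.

With n = 45 per group: δ = d·√(n/2) = 0.83 × √(45/2) = 3.9370. Critical value z_{0.01} = 2.326.
Revised power = Φ(δ − 2.326) = Φ(1.611) = 0.9464.

Power ≈ 0.946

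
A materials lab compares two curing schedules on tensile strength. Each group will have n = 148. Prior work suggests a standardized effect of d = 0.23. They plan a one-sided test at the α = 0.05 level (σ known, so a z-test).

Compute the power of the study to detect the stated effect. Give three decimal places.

Noncentrality parameter: δ = d·√(n/2) = 0.23 × √(148/2) = 1.9785
One-sided α = 0.05 → critical value z_{0.05} = 1.645.
Power = P(Z > 1.645 − δ) = Φ(0.334) = 0.6307.

Power ≈ 0.631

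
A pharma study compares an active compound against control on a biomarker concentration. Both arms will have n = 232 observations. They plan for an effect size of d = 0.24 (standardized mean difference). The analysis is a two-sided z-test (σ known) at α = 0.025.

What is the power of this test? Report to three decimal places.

Power ≈ 0.634

Noncentrality parameter: δ = d·√(n/2) = 0.24 × √(232/2) = 2.5849
Two-sided α = 0.025 → critical value z_{0.0125} = 2.241.
Power = Φ(δ − 2.241) + Φ(−δ − 2.241) = Φ(0.343) + Φ(-4.826) = 0.6344 + 0.0000 = 0.6344.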